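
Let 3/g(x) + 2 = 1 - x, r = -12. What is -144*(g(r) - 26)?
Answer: 40752/11 ≈ 3704.7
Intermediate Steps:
g(x) = 3/(-1 - x) (g(x) = 3/(-2 + (1 - x)) = 3/(-1 - x))
-144*(g(r) - 26) = -144*(-3/(1 - 12) - 26) = -144*(-3/(-11) - 26) = -144*(-3*(-1/11) - 26) = -144*(3/11 - 26) = -144*(-283/11) = 40752/11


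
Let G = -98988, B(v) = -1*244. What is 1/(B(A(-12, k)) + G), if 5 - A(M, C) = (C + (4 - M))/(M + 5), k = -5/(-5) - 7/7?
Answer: -1/99232 ≈ -1.0077e-5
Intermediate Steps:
k = 0 (k = -5*(-1/5) - 7*1/7 = 1 - 1 = 0)
A(M, C) = 5 - (4 + C - M)/(5 + M) (A(M, C) = 5 - (C + (4 - M))/(M + 5) = 5 - (4 + C - M)/(5 + M))
B(v) = -244
1/(B(A(-12, k)) + G) = 1/(-244 - 98988) = 1/(-99232) = -1/99232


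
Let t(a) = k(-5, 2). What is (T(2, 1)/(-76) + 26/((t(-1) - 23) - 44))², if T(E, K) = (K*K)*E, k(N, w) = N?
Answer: 70225/467856 ≈ 0.15010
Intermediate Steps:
t(a) = -5
T(E, K) = E*K² (T(E, K) = K²*E = E*K²)
(T(2, 1)/(-76) + 26/((t(-1) - 23) - 44))² = ((2*1²)/(-76) + 26/((-5 - 23) - 44))² = ((2*1)*(-1/76) + 26/(-28 - 44))² = (2*(-1/76) + 26/(-72))² = (-1/38 + 26*(-1/72))² = (-1/38 - 13/36)² = (-265/684)² = 70225/467856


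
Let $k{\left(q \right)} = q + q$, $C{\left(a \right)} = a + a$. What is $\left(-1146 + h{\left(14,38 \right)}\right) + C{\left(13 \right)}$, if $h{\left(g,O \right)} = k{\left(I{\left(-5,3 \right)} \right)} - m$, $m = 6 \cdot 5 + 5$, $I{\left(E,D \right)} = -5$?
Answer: $-1165$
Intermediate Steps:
$C{\left(a \right)} = 2 a$
$k{\left(q \right)} = 2 q$
$m = 35$ ($m = 30 + 5 = 35$)
$h{\left(g,O \right)} = -45$ ($h{\left(g,O \right)} = 2 \left(-5\right) - 35 = -10 - 35 = -45$)
$\left(-1146 + h{\left(14,38 \right)}\right) + C{\left(13 \right)} = \left(-1146 - 45\right) + 2 \cdot 13 = -1191 + 26 = -1165$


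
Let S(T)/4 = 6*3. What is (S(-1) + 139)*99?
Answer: 20889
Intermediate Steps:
S(T) = 72 (S(T) = 4*(6*3) = 4*18 = 72)
(S(-1) + 139)*99 = (72 + 139)*99 = 211*99 = 20889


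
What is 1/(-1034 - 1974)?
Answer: -1/3008 ≈ -0.00033245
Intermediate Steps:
1/(-1034 - 1974) = 1/(-3008) = -1/3008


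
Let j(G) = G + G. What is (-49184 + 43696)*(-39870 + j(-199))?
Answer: 220990784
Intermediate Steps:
j(G) = 2*G
(-49184 + 43696)*(-39870 + j(-199)) = (-49184 + 43696)*(-39870 + 2*(-199)) = -5488*(-39870 - 398) = -5488*(-40268) = 220990784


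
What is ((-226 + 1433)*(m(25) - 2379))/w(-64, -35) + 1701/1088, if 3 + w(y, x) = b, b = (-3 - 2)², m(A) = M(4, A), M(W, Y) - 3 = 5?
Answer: -1556798857/11968 ≈ -1.3008e+5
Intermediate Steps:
M(W, Y) = 8 (M(W, Y) = 3 + 5 = 8)
m(A) = 8
b = 25 (b = (-5)² = 25)
w(y, x) = 22 (w(y, x) = -3 + 25 = 22)
((-226 + 1433)*(m(25) - 2379))/w(-64, -35) + 1701/1088 = ((-226 + 1433)*(8 - 2379))/22 + 1701/1088 = (1207*(-2371))*(1/22) + 1701*(1/1088) = -2861797*1/22 + 1701/1088 = -2861797/22 + 1701/1088 = -1556798857/11968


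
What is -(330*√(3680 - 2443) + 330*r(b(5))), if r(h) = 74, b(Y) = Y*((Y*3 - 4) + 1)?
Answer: -24420 - 330*√1237 ≈ -36026.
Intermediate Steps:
b(Y) = Y*(-3 + 3*Y) (b(Y) = Y*((3*Y - 4) + 1) = Y*((-4 + 3*Y) + 1) = Y*(-3 + 3*Y))
-(330*√(3680 - 2443) + 330*r(b(5))) = -(24420 + 330*√(3680 - 2443)) = -(24420 + 330*√1237) = -330*(74 + √1237) = -24420 - 330*√1237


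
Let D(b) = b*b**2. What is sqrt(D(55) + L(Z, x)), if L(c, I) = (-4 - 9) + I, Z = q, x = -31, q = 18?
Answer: sqrt(166331) ≈ 407.84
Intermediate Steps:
Z = 18
L(c, I) = -13 + I
D(b) = b**3
sqrt(D(55) + L(Z, x)) = sqrt(55**3 + (-13 - 31)) = sqrt(166375 - 44) = sqrt(166331)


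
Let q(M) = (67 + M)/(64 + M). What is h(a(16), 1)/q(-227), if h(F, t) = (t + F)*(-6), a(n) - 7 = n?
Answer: -1467/10 ≈ -146.70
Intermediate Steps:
a(n) = 7 + n
h(F, t) = -6*F - 6*t (h(F, t) = (F + t)*(-6) = -6*F - 6*t)
q(M) = (67 + M)/(64 + M)
h(a(16), 1)/q(-227) = (-6*(7 + 16) - 6*1)/(((67 - 227)/(64 - 227))) = (-6*23 - 6)/((-160/(-163))) = (-138 - 6)/((-1/163*(-160))) = -144/160/163 = -144*163/160 = -1467/10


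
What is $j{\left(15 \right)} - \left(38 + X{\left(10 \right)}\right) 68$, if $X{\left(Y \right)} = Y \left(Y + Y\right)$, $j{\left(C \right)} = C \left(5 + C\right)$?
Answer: $-15884$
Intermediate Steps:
$X{\left(Y \right)} = 2 Y^{2}$ ($X{\left(Y \right)} = Y 2 Y = 2 Y^{2}$)
$j{\left(15 \right)} - \left(38 + X{\left(10 \right)}\right) 68 = 15 \left(5 + 15\right) - \left(38 + 2 \cdot 10^{2}\right) 68 = 15 \cdot 20 - \left(38 + 2 \cdot 100\right) 68 = 300 - \left(38 + 200\right) 68 = 300 - 238 \cdot 68 = 300 - 16184 = -15884$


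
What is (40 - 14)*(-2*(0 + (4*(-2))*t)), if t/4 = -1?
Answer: -1664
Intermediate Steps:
t = -4 (t = 4*(-1) = -4)
(40 - 14)*(-2*(0 + (4*(-2))*t)) = (40 - 14)*(-2*(0 + (4*(-2))*(-4))) = 26*(-2*(0 - 8*(-4))) = 26*(-2*(0 + 32)) = 26*(-2*32) = 26*(-64) = -1664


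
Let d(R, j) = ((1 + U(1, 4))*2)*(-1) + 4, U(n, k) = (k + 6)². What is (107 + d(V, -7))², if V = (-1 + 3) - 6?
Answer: 8281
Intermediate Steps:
U(n, k) = (6 + k)²
V = -4 (V = 2 - 6 = -4)
d(R, j) = -198 (d(R, j) = ((1 + (6 + 4)²)*2)*(-1) + 4 = ((1 + 10²)*2)*(-1) + 4 = ((1 + 100)*2)*(-1) + 4 = (101*2)*(-1) + 4 = 202*(-1) + 4 = -202 + 4 = -198)
(107 + d(V, -7))² = (107 - 198)² = (-91)² = 8281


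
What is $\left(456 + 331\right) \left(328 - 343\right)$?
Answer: $-11805$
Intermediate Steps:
$\left(456 + 331\right) \left(328 - 343\right) = 787 \left(-15\right) = -11805$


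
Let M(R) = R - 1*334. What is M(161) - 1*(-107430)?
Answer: 107257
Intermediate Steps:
M(R) = -334 + R (M(R) = R - 334 = -334 + R)
M(161) - 1*(-107430) = (-334 + 161) - 1*(-107430) = -173 + 107430 = 107257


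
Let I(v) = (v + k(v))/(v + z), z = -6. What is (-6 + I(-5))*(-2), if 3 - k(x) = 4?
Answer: 120/11 ≈ 10.909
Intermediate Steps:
k(x) = -1 (k(x) = 3 - 1*4 = 3 - 4 = -1)
I(v) = (-1 + v)/(-6 + v) (I(v) = (v - 1)/(v - 6) = (-1 + v)/(-6 + v))
(-6 + I(-5))*(-2) = (-6 + (-1 - 5)/(-6 - 5))*(-2) = (-6 - 6/(-11))*(-2) = (-6 - 1/11*(-6))*(-2) = (-6 + 6/11)*(-2) = -60/11*(-2) = 120/11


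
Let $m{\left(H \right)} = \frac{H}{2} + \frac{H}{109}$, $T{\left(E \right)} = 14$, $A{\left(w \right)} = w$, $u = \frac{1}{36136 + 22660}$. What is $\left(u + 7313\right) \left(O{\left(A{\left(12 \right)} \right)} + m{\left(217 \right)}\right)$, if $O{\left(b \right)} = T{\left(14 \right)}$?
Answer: $\frac{11669095568711}{12817528} \approx 9.104 \cdot 10^{5}$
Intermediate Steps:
$u = \frac{1}{58796} \approx 1.7008 \cdot 10^{-5}$
$O{\left(b \right)} = 14$
$m{\left(H \right)} = \frac{111 H}{218}$ ($m{\left(H \right)} = H \frac{1}{2} + H \frac{1}{109} = \frac{H}{2} + \frac{H}{109} = \frac{111 H}{218}$)
$\left(u + 7313\right) \left(O{\left(A{\left(12 \right)} \right)} + m{\left(217 \right)}\right) = \left(\frac{1}{58796} + 7313\right) \left(14 + \frac{111}{218} \cdot 217\right) = \frac{429975149 \left(14 + \frac{24087}{218}\right)}{58796} = \frac{429975149}{58796} \cdot \frac{27139}{218} = \frac{11669095568711}{12817528}$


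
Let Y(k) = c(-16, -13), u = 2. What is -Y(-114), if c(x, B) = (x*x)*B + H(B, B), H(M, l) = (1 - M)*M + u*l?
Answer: 3536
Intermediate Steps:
H(M, l) = 2*l + M*(1 - M) (H(M, l) = (1 - M)*M + 2*l = M*(1 - M) + 2*l = 2*l + M*(1 - M))
c(x, B) = -B**2 + 3*B + B*x**2 (c(x, B) = (x*x)*B + (B - B**2 + 2*B) = x**2*B + (-B**2 + 3*B) = B*x**2 + (-B**2 + 3*B) = -B**2 + 3*B + B*x**2)
Y(k) = -3536 (Y(k) = -13*(3 + (-16)**2 - 1*(-13)) = -13*(3 + 256 + 13) = -13*272 = -3536)
-Y(-114) = -1*(-3536) = 3536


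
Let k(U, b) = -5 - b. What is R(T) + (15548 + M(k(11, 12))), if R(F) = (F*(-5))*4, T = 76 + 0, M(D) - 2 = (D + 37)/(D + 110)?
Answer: 1304810/93 ≈ 14030.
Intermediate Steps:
M(D) = 2 + (37 + D)/(110 + D) (M(D) = 2 + (D + 37)/(D + 110) = 2 + (37 + D)/(110 + D))
T = 76
R(F) = -20*F (R(F) = -5*F*4 = -20*F)
R(T) + (15548 + M(k(11, 12))) = -20*76 + (15548 + (257 + 3*(-5 - 1*12))/(110 + (-5 - 1*12))) = -1520 + (15548 + (257 + 3*(-5 - 12))/(110 + (-5 - 12))) = -1520 + (15548 + (257 + 3*(-17))/(110 - 17)) = -1520 + (15548 + (257 - 51)/93) = -1520 + (15548 + (1/93)*206) = -1520 + (15548 + 206/93) = -1520 + 1446170/93 = 1304810/93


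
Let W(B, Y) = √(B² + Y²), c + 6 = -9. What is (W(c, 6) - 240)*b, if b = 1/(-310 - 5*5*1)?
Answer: 48/67 - 3*√29/335 ≈ 0.66819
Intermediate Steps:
c = -15 (c = -6 - 9 = -15)
b = -1/335 (b = 1/(-310 - 25*1) = 1/(-310 - 25) = 1/(-335) = -1/335 ≈ -0.0029851)
(W(c, 6) - 240)*b = (√((-15)² + 6²) - 240)*(-1/335) = (√(225 + 36) - 240)*(-1/335) = (√261 - 240)*(-1/335) = (3*√29 - 240)*(-1/335) = (-240 + 3*√29)*(-1/335) = 48/67 - 3*√29/335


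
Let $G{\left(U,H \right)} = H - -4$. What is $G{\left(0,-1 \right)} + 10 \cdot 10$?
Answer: $103$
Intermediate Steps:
$G{\left(U,H \right)} = 4 + H$ ($G{\left(U,H \right)} = H + 4 = 4 + H$)
$G{\left(0,-1 \right)} + 10 \cdot 10 = \left(4 - 1\right) + 10 \cdot 10 = 3 + 100 = 103$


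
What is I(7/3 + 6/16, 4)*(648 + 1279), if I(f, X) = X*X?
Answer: 30832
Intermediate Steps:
I(f, X) = X²
I(7/3 + 6/16, 4)*(648 + 1279) = 4²*(648 + 1279) = 16*1927 = 30832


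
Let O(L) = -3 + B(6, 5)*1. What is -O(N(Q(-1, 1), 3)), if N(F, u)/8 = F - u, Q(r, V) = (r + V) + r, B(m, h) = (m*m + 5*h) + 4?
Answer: -62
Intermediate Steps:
B(m, h) = 4 + m² + 5*h (B(m, h) = (m² + 5*h) + 4 = 4 + m² + 5*h)
Q(r, V) = V + 2*r (Q(r, V) = (V + r) + r = V + 2*r)
N(F, u) = -8*u + 8*F (N(F, u) = 8*(F - u) = -8*u + 8*F)
O(L) = 62 (O(L) = -3 + (4 + 6² + 5*5)*1 = -3 + (4 + 36 + 25)*1 = -3 + 65*1 = -3 + 65 = 62)
-O(N(Q(-1, 1), 3)) = -1*62 = -62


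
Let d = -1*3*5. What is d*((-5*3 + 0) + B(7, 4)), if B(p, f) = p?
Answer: 120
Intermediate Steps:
d = -15 (d = -3*5 = -15)
d*((-5*3 + 0) + B(7, 4)) = -15*((-5*3 + 0) + 7) = -15*((-15 + 0) + 7) = -15*(-15 + 7) = -15*(-8) = 120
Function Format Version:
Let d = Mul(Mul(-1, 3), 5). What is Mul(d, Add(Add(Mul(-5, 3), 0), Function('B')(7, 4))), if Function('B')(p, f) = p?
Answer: 120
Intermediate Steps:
d = -15 (d = Mul(-3, 5) = -15)
Mul(d, Add(Add(Mul(-5, 3), 0), Function('B')(7, 4))) = Mul(-15, Add(Add(Mul(-5, 3), 0), 7)) = Mul(-15, Add(Add(-15, 0), 7)) = Mul(-15, Add(-15, 7)) = Mul(-15, -8) = 120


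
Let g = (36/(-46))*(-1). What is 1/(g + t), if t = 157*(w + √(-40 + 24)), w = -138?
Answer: -2865225/62127879784 - 83053*I/62127879784 ≈ -4.6118e-5 - 1.3368e-6*I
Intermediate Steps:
g = 18/23 (g = (36*(-1/46))*(-1) = -18/23*(-1) = 18/23 ≈ 0.78261)
t = -21666 + 628*I (t = 157*(-138 + √(-40 + 24)) = 157*(-138 + √(-16)) = 157*(-138 + 4*I) = -21666 + 628*I ≈ -21666.0 + 628.0*I)
1/(g + t) = 1/(18/23 + (-21666 + 628*I)) = 1/(-498300/23 + 628*I) = 529*(-498300/23 - 628*I)/248511519136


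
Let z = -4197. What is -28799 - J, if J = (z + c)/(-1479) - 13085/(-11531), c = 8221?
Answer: -491121148822/17054349 ≈ -28797.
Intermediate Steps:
J = -27048029/17054349 (J = (-4197 + 8221)/(-1479) - 13085/(-11531) = 4024*(-1/1479) - 13085*(-1/11531) = -4024/1479 + 13085/11531 = -27048029/17054349 ≈ -1.5860)
-28799 - J = -28799 - 1*(-27048029/17054349) = -28799 + 27048029/17054349 = -491121148822/17054349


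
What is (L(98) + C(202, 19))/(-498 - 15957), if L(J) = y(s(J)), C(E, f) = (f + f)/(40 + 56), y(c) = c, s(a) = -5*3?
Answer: 701/789840 ≈ 0.00088752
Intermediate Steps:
s(a) = -15
C(E, f) = f/48 (C(E, f) = (2*f)/96 = (2*f)*(1/96) = f/48)
L(J) = -15
(L(98) + C(202, 19))/(-498 - 15957) = (-15 + (1/48)*19)/(-498 - 15957) = (-15 + 19/48)/(-16455) = -701/48*(-1/16455) = 701/789840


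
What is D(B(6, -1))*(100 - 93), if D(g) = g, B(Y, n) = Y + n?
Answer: 35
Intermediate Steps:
D(B(6, -1))*(100 - 93) = (6 - 1)*(100 - 93) = 5*7 = 35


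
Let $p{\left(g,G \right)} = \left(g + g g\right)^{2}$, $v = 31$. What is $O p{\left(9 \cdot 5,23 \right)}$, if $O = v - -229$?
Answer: $1114074000$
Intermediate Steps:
$p{\left(g,G \right)} = \left(g + g^{2}\right)^{2}$
$O = 260$ ($O = 31 - -229 = 31 + 229 = 260$)
$O p{\left(9 \cdot 5,23 \right)} = 260 \left(9 \cdot 5\right)^{2} \left(1 + 9 \cdot 5\right)^{2} = 260 \cdot 45^{2} \left(1 + 45\right)^{2} = 260 \cdot 2025 \cdot 46^{2} = 260 \cdot 2025 \cdot 2116 = 260 \cdot 4284900 = 1114074000$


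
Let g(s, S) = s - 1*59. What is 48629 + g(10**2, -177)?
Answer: 48670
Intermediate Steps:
g(s, S) = -59 + s (g(s, S) = s - 59 = -59 + s)
48629 + g(10**2, -177) = 48629 + (-59 + 10**2) = 48629 + (-59 + 100) = 48629 + 41 = 48670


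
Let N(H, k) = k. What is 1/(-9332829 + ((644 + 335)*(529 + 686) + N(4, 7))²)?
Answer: 1/1414881885235 ≈ 7.0677e-13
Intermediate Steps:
1/(-9332829 + ((644 + 335)*(529 + 686) + N(4, 7))²) = 1/(-9332829 + ((644 + 335)*(529 + 686) + 7)²) = 1/(-9332829 + (979*1215 + 7)²) = 1/(-9332829 + (1189485 + 7)²) = 1/(-9332829 + 1189492²) = 1/(-9332829 + 1414891218064) = 1/1414881885235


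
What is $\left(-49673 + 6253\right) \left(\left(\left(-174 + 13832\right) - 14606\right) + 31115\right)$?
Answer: $-1309851140$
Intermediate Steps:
$\left(-49673 + 6253\right) \left(\left(\left(-174 + 13832\right) - 14606\right) + 31115\right) = - 43420 \left(\left(13658 - 14606\right) + 31115\right) = - 43420 \left(-948 + 31115\right) = \left(-43420\right) 30167 = -1309851140$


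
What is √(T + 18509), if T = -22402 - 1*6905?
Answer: I*√10798 ≈ 103.91*I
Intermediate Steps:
T = -29307 (T = -22402 - 6905 = -29307)
√(T + 18509) = √(-29307 + 18509) = √(-10798) = I*√10798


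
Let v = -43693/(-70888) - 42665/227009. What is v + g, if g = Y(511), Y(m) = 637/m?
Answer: 1967673016613/1174731621416 ≈ 1.6750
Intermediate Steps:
g = 91/73 (g = 637/511 = 637*(1/511) = 91/73 ≈ 1.2466)
v = 6894267717/16092213992 (v = -43693*(-1/70888) - 42665*1/227009 = 43693/70888 - 42665/227009 = 6894267717/16092213992 ≈ 0.42842)
v + g = 6894267717/16092213992 + 91/73 = 1967673016613/1174731621416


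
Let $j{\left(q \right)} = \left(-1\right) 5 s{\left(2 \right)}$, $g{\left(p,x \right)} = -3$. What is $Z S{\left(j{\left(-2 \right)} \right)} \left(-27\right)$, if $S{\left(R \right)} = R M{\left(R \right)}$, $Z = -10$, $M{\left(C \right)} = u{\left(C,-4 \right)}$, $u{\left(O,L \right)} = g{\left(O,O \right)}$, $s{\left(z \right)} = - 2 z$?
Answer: $-16200$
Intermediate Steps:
$j{\left(q \right)} = 20$ ($j{\left(q \right)} = \left(-1\right) 5 \left(\left(-2\right) 2\right) = \left(-5\right) \left(-4\right) = 20$)
$u{\left(O,L \right)} = -3$
$M{\left(C \right)} = -3$
$S{\left(R \right)} = - 3 R$ ($S{\left(R \right)} = R \left(-3\right) = - 3 R$)
$Z S{\left(j{\left(-2 \right)} \right)} \left(-27\right) = - 10 \left(\left(-3\right) 20\right) \left(-27\right) = \left(-10\right) \left(-60\right) \left(-27\right) = 600 \left(-27\right) = -16200$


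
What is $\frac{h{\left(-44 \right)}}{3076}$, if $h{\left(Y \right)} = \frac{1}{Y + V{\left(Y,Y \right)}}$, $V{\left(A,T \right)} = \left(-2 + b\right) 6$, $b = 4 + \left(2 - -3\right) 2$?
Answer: $\frac{1}{86128} \approx 1.1611 \cdot 10^{-5}$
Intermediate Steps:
$b = 14$ ($b = 4 + \left(2 + 3\right) 2 = 4 + 5 \cdot 2 = 4 + 10 = 14$)
$V{\left(A,T \right)} = 72$ ($V{\left(A,T \right)} = \left(-2 + 14\right) 6 = 12 \cdot 6 = 72$)
$h{\left(Y \right)} = \frac{1}{72 + Y}$ ($h{\left(Y \right)} = \frac{1}{Y + 72} = \frac{1}{72 + Y}$)
$\frac{h{\left(-44 \right)}}{3076} = \frac{1}{\left(72 - 44\right) 3076} = \frac{1}{28} \cdot \frac{1}{3076} = \frac{1}{86128}$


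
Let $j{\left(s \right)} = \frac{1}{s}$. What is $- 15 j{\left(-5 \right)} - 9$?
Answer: $-6$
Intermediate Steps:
$- 15 j{\left(-5 \right)} - 9 = - \frac{15}{-5} - 9 = \left(-15\right) \left(- \frac{1}{5}\right) - 9 = 3 - 9 = -6$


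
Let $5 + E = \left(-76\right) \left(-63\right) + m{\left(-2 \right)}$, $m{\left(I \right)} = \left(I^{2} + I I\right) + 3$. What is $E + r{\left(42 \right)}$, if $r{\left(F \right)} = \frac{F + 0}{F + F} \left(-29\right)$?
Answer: $\frac{9559}{2} \approx 4779.5$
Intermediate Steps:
$m{\left(I \right)} = 3 + 2 I^{2}$ ($m{\left(I \right)} = \left(I^{2} + I^{2}\right) + 3 = 2 I^{2} + 3 = 3 + 2 I^{2}$)
$r{\left(F \right)} = - \frac{29}{2}$ ($r{\left(F \right)} = \frac{F}{2 F} \left(-29\right) = F \frac{1}{2 F} \left(-29\right) = \frac{1}{2} \left(-29\right) = - \frac{29}{2}$)
$E = 4794$ ($E = -5 + \left(\left(-76\right) \left(-63\right) + \left(3 + 2 \left(-2\right)^{2}\right)\right) = -5 + \left(4788 + \left(3 + 2 \cdot 4\right)\right) = -5 + \left(4788 + \left(3 + 8\right)\right) = -5 + \left(4788 + 11\right) = -5 + 4799 = 4794$)
$E + r{\left(42 \right)} = 4794 - \frac{29}{2} = \frac{9559}{2}$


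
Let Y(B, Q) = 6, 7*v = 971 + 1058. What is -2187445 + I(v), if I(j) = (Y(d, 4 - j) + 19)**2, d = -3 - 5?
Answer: -2186820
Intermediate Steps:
d = -8
v = 2029/7 (v = (971 + 1058)/7 = (1/7)*2029 = 2029/7 ≈ 289.86)
I(j) = 625 (I(j) = (6 + 19)**2 = 25**2 = 625)
-2187445 + I(v) = -2187445 + 625 = -2186820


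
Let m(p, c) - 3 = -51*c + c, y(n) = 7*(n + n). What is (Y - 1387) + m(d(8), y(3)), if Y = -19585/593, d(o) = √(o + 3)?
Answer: -2085597/593 ≈ -3517.0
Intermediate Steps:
y(n) = 14*n (y(n) = 7*(2*n) = 14*n)
d(o) = √(3 + o)
Y = -19585/593 (Y = -19585*1/593 = -19585/593 ≈ -33.027)
m(p, c) = 3 - 50*c (m(p, c) = 3 + (-51*c + c) = 3 - 50*c)
(Y - 1387) + m(d(8), y(3)) = (-19585/593 - 1387) + (3 - 700*3) = -842076/593 + (3 - 50*42) = -842076/593 + (3 - 2100) = -842076/593 - 2097 = -2085597/593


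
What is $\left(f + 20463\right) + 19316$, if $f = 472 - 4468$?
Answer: $35783$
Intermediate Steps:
$f = -3996$ ($f = 472 - 4468 = -3996$)
$\left(f + 20463\right) + 19316 = \left(-3996 + 20463\right) + 19316 = 16467 + 19316 = 35783$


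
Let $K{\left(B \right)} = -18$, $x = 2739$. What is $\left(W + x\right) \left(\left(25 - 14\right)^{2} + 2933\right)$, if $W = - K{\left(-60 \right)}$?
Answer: $8419878$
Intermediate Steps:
$W = 18$ ($W = \left(-1\right) \left(-18\right) = 18$)
$\left(W + x\right) \left(\left(25 - 14\right)^{2} + 2933\right) = \left(18 + 2739\right) \left(\left(25 - 14\right)^{2} + 2933\right) = 2757 \left(11^{2} + 2933\right) = 2757 \left(121 + 2933\right) = 2757 \cdot 3054 = 8419878$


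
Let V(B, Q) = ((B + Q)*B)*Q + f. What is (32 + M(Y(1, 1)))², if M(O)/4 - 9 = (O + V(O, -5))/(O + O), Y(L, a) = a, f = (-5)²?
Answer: 25600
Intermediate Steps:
f = 25
V(B, Q) = 25 + B*Q*(B + Q) (V(B, Q) = ((B + Q)*B)*Q + 25 = (B*(B + Q))*Q + 25 = B*Q*(B + Q) + 25 = 25 + B*Q*(B + Q))
M(O) = 36 + 2*(25 - 5*O² + 26*O)/O (M(O) = 36 + 4*((O + (25 + O*(-5)² - 5*O²))/(O + O)) = 36 + 4*((O + (25 + O*25 - 5*O²))/((2*O))) = 36 + 4*((O + (25 + 25*O - 5*O²))*(1/(2*O))) = 36 + 4*((O + (25 - 5*O² + 25*O))*(1/(2*O))) = 36 + 4*((25 - 5*O² + 26*O)*(1/(2*O))) = 36 + 4*((25 - 5*O² + 26*O)/(2*O)) = 36 + 2*(25 - 5*O² + 26*O)/O)
(32 + M(Y(1, 1)))² = (32 + (88 - 10*1 + 50/1))² = (32 + (88 - 10 + 50*1))² = (32 + (88 - 10 + 50))² = (32 + 128)² = 160² = 25600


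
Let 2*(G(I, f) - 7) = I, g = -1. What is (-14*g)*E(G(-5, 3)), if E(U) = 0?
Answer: 0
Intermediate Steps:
G(I, f) = 7 + I/2
(-14*g)*E(G(-5, 3)) = -14*(-1)*0 = 14*0 = 0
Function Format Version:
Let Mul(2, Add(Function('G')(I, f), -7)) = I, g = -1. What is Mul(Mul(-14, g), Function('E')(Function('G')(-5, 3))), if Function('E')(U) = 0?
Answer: 0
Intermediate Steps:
Function('G')(I, f) = Add(7, Mul(Rational(1, 2), I))
Mul(Mul(-14, g), Function('E')(Function('G')(-5, 3))) = Mul(Mul(-14, -1), 0) = Mul(14, 0) = 0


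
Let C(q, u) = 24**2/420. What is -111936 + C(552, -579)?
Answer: -3917712/35 ≈ -1.1193e+5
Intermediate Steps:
C(q, u) = 48/35 (C(q, u) = 576*(1/420) = 48/35)
-111936 + C(552, -579) = -111936 + 48/35 = -3917712/35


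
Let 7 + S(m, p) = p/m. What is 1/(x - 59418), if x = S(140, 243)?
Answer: -140/8319257 ≈ -1.6828e-5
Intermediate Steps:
S(m, p) = -7 + p/m
x = -737/140 (x = -7 + 243/140 = -737/140 ≈ -5.2643)
1/(x - 59418) = 1/(-737/140 - 59418) = 1/(-8319257/140) = -140/8319257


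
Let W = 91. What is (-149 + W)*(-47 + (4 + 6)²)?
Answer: -3074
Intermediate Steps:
(-149 + W)*(-47 + (4 + 6)²) = (-149 + 91)*(-47 + (4 + 6)²) = -58*(-47 + 10²) = -58*(-47 + 100) = -58*53 = -3074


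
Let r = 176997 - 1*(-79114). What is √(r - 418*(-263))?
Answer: √366045 ≈ 605.02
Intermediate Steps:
r = 256111 (r = 176997 + 79114 = 256111)
√(r - 418*(-263)) = √(256111 - 418*(-263)) = √(256111 + 109934) = √366045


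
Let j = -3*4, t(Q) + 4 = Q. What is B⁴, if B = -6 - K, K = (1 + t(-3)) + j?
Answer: 20736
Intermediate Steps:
t(Q) = -4 + Q
j = -12
K = -18 (K = (1 + (-4 - 3)) - 12 = (1 - 7) - 12 = -6 - 12 = -18)
B = 12 (B = -6 - 1*(-18) = -6 + 18 = 12)
B⁴ = 12⁴ = 20736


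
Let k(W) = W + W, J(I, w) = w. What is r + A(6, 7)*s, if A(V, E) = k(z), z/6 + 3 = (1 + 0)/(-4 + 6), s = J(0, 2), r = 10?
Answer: -50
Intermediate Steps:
s = 2
z = -15 (z = -18 + 6*((1 + 0)/(-4 + 6)) = -18 + 6*(1/2) = -18 + 3 = -15)
k(W) = 2*W
A(V, E) = -30 (A(V, E) = 2*(-15) = -30)
r + A(6, 7)*s = 10 - 30*2 = 10 - 60 = -50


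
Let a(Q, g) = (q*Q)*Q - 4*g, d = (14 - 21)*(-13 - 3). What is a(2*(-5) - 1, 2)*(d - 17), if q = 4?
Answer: 45220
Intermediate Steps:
d = 112 (d = -7*(-16) = 112)
a(Q, g) = -4*g + 4*Q² (a(Q, g) = (4*Q)*Q - 4*g = 4*Q² - 4*g = -4*g + 4*Q²)
a(2*(-5) - 1, 2)*(d - 17) = (-4*2 + 4*(2*(-5) - 1)²)*(112 - 17) = (-8 + 4*(-10 - 1)²)*95 = (-8 + 4*(-11)²)*95 = (-8 + 4*121)*95 = (-8 + 484)*95 = 476*95 = 45220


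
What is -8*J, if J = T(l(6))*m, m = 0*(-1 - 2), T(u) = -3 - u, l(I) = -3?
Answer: 0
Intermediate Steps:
m = 0 (m = 0*(-3) = 0)
J = 0 (J = (-3 - 1*(-3))*0 = (-3 + 3)*0 = 0*0 = 0)
-8*J = -8*0 = 0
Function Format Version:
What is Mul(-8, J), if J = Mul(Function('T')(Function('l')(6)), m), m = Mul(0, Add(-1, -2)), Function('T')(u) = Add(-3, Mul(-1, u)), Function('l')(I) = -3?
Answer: 0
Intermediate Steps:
m = 0 (m = Mul(0, -3) = 0)
J = 0 (J = Mul(Add(-3, Mul(-1, -3)), 0) = Mul(Add(-3, 3), 0) = Mul(0, 0) = 0)
Mul(-8, J) = Mul(-8, 0) = 0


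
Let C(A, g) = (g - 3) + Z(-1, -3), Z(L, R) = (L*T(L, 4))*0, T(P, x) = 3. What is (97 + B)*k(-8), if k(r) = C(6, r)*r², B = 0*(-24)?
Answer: -68288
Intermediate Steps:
Z(L, R) = 0 (Z(L, R) = (L*3)*0 = (3*L)*0 = 0)
B = 0
C(A, g) = -3 + g (C(A, g) = (g - 3) + 0 = (-3 + g) + 0 = -3 + g)
k(r) = r²*(-3 + r) (k(r) = (-3 + r)*r² = r²*(-3 + r))
(97 + B)*k(-8) = (97 + 0)*((-8)²*(-3 - 8)) = 97*(64*(-11)) = 97*(-704) = -68288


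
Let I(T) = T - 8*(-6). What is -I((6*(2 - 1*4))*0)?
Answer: -48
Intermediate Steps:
I(T) = 48 + T (I(T) = T + 48 = 48 + T)
-I((6*(2 - 1*4))*0) = -(48 + (6*(2 - 1*4))*0) = -(48 + (6*(2 - 4))*0) = -(48 + (6*(-2))*0) = -(48 - 12*0) = -(48 + 0) = -1*48 = -48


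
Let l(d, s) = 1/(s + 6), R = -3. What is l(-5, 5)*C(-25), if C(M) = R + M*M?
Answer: 622/11 ≈ 56.545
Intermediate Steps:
l(d, s) = 1/(6 + s)
C(M) = -3 + M**2 (C(M) = -3 + M*M = -3 + M**2)
l(-5, 5)*C(-25) = (-3 + (-25)**2)/(6 + 5) = (-3 + 625)/11 = (1/11)*622 = 622/11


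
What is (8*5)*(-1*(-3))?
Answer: 120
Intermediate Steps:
(8*5)*(-1*(-3)) = 40*3 = 120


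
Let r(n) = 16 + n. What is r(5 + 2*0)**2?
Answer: 441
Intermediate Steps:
r(5 + 2*0)**2 = (16 + (5 + 2*0))**2 = (16 + (5 + 0))**2 = (16 + 5)**2 = 21**2 = 441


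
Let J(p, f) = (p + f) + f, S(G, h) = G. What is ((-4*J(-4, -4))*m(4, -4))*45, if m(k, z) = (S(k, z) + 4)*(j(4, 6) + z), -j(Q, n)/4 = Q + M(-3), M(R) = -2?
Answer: -207360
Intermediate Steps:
J(p, f) = p + 2*f (J(p, f) = (f + p) + f = p + 2*f)
j(Q, n) = 8 - 4*Q (j(Q, n) = -4*(Q - 2) = -4*(-2 + Q) = 8 - 4*Q)
m(k, z) = (-8 + z)*(4 + k) (m(k, z) = (k + 4)*((8 - 4*4) + z) = (4 + k)*((8 - 16) + z) = (4 + k)*(-8 + z) = (-8 + z)*(4 + k))
((-4*J(-4, -4))*m(4, -4))*45 = ((-4*(-4 + 2*(-4)))*(-32 - 8*4 + 4*(-4) + 4*(-4)))*45 = ((-4*(-4 - 8))*(-32 - 32 - 16 - 16))*45 = (-4*(-12)*(-96))*45 = (48*(-96))*45 = -4608*45 = -207360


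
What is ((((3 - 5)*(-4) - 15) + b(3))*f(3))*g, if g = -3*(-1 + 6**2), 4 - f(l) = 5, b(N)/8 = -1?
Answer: -1575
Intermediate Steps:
b(N) = -8 (b(N) = 8*(-1) = -8)
f(l) = -1 (f(l) = 4 - 1*5 = 4 - 5 = -1)
g = -105 (g = -3*(-1 + 36) = -3*35 = -105)
((((3 - 5)*(-4) - 15) + b(3))*f(3))*g = ((((3 - 5)*(-4) - 15) - 8)*(-1))*(-105) = (((-2*(-4) - 15) - 8)*(-1))*(-105) = (((8 - 15) - 8)*(-1))*(-105) = ((-7 - 8)*(-1))*(-105) = -15*(-1)*(-105) = 15*(-105) = -1575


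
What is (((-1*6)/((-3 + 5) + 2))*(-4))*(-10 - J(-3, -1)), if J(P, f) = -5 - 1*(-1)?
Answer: -36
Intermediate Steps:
J(P, f) = -4 (J(P, f) = -5 + 1 = -4)
(((-1*6)/((-3 + 5) + 2))*(-4))*(-10 - J(-3, -1)) = (((-1*6)/((-3 + 5) + 2))*(-4))*(-10 - 1*(-4)) = ((-6/(2 + 2))*(-4))*(-10 + 4) = ((-6/4)*(-4))*(-6) = (((¼)*(-6))*(-4))*(-6) = -3/2*(-4)*(-6) = 6*(-6) = -36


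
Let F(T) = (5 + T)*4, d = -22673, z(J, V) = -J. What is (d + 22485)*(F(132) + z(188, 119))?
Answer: -67680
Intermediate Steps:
F(T) = 20 + 4*T
(d + 22485)*(F(132) + z(188, 119)) = (-22673 + 22485)*((20 + 4*132) - 1*188) = -188*((20 + 528) - 188) = -188*(548 - 188) = -188*360 = -67680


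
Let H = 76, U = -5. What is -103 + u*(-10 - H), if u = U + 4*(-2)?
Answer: 1015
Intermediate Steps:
u = -13 (u = -5 + 4*(-2) = -5 - 8 = -13)
-103 + u*(-10 - H) = -103 - 13*(-10 - 1*76) = -103 - 13*(-10 - 76) = -103 - 13*(-86) = -103 + 1118 = 1015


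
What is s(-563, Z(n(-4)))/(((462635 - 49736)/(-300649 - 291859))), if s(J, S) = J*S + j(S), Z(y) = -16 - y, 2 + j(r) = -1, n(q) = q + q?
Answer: -2666878508/412899 ≈ -6458.9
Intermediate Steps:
n(q) = 2*q
j(r) = -3 (j(r) = -2 - 1 = -3)
s(J, S) = -3 + J*S (s(J, S) = J*S - 3 = -3 + J*S)
s(-563, Z(n(-4)))/(((462635 - 49736)/(-300649 - 291859))) = (-3 - 563*(-16 - 2*(-4)))/(((462635 - 49736)/(-300649 - 291859))) = (-3 - 563*(-16 - 1*(-8)))/((412899/(-592508))) = (-3 - 563*(-16 + 8))/((412899*(-1/592508))) = (-3 - 563*(-8))/(-412899/592508) = (-3 + 4504)*(-592508/412899) = 4501*(-592508/412899) = -2666878508/412899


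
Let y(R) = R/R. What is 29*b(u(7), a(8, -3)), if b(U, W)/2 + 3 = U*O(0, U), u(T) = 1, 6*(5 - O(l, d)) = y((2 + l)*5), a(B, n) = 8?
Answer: 319/3 ≈ 106.33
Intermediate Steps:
y(R) = 1
O(l, d) = 29/6 (O(l, d) = 5 - 1/6*1 = 5 - 1/6 = 29/6)
b(U, W) = -6 + 29*U/3 (b(U, W) = -6 + 2*(U*(29/6)) = -6 + 2*(29*U/6) = -6 + 29*U/3)
29*b(u(7), a(8, -3)) = 29*(-6 + (29/3)*1) = 29*(-6 + 29/3) = 29*(11/3) = 319/3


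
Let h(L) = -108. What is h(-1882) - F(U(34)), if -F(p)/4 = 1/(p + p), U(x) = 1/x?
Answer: -40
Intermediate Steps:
F(p) = -2/p (F(p) = -4/(p + p) = -4*1/(2*p) = -2/p)
h(-1882) - F(U(34)) = -108 - (-2)/(1/34) = -108 - (-2)/1/34 = -108 - (-2)*34 = -108 - 1*(-68) = -108 + 68 = -40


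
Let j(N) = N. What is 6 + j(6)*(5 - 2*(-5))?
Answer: 96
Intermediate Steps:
6 + j(6)*(5 - 2*(-5)) = 6 + 6*(5 - 2*(-5)) = 6 + 6*(5 + 10) = 6 + 6*15 = 6 + 90 = 96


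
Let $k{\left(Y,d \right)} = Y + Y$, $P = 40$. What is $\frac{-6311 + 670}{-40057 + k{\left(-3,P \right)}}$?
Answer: $\frac{5641}{40063} \approx 0.1408$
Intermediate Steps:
$k{\left(Y,d \right)} = 2 Y$
$\frac{-6311 + 670}{-40057 + k{\left(-3,P \right)}} = \frac{-6311 + 670}{-40057 + 2 \left(-3\right)} = - \frac{5641}{-40057 - 6} = - \frac{5641}{-40063} = \left(-5641\right) \left(- \frac{1}{40063}\right) = \frac{5641}{40063}$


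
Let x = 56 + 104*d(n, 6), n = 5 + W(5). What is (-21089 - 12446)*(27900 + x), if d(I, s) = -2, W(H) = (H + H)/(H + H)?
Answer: -930529180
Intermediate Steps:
W(H) = 1 (W(H) = (2*H)/((2*H)) = (2*H)*(1/(2*H)) = 1)
n = 6 (n = 5 + 1 = 6)
x = -152 (x = 56 + 104*(-2) = 56 - 208 = -152)
(-21089 - 12446)*(27900 + x) = (-21089 - 12446)*(27900 - 152) = -33535*27748 = -930529180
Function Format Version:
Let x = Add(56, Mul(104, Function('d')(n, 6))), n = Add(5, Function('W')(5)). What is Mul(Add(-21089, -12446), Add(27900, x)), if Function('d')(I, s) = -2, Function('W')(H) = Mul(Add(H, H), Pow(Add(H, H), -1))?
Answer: -930529180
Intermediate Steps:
Function('W')(H) = 1 (Function('W')(H) = Mul(Mul(2, H), Pow(Mul(2, H), -1)) = Mul(Mul(2, H), Mul(Rational(1, 2), Pow(H, -1))) = 1)
n = 6 (n = Add(5, 1) = 6)
x = -152 (x = Add(56, Mul(104, -2)) = Add(56, -208) = -152)
Mul(Add(-21089, -12446), Add(27900, x)) = Mul(Add(-21089, -12446), Add(27900, -152)) = Mul(-33535, 27748) = -930529180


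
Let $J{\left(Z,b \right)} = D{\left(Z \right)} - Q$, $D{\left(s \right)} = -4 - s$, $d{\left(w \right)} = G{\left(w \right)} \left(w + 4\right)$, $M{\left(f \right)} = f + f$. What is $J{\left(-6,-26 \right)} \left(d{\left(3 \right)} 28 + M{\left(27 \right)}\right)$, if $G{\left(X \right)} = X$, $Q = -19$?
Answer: $13482$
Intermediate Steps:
$M{\left(f \right)} = 2 f$
$d{\left(w \right)} = w \left(4 + w\right)$ ($d{\left(w \right)} = w \left(w + 4\right) = w \left(4 + w\right)$)
$J{\left(Z,b \right)} = 15 - Z$ ($J{\left(Z,b \right)} = \left(-4 - Z\right) - -19 = \left(-4 - Z\right) + 19 = 15 - Z$)
$J{\left(-6,-26 \right)} \left(d{\left(3 \right)} 28 + M{\left(27 \right)}\right) = \left(15 - -6\right) \left(3 \left(4 + 3\right) 28 + 2 \cdot 27\right) = \left(15 + 6\right) \left(3 \cdot 7 \cdot 28 + 54\right) = 21 \left(21 \cdot 28 + 54\right) = 21 \left(588 + 54\right) = 21 \cdot 642 = 13482$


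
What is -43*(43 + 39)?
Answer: -3526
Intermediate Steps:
-43*(43 + 39) = -43*82 = -3526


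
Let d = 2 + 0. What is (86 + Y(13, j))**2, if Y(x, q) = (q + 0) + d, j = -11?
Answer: 5929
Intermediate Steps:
d = 2
Y(x, q) = 2 + q (Y(x, q) = (q + 0) + 2 = q + 2 = 2 + q)
(86 + Y(13, j))**2 = (86 + (2 - 11))**2 = (86 - 9)**2 = 77**2 = 5929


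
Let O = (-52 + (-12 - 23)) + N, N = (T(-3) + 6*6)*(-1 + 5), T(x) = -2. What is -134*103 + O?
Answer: -13753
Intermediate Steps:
N = 136 (N = (-2 + 6*6)*(-1 + 5) = (-2 + 36)*4 = 34*4 = 136)
O = 49 (O = (-52 + (-12 - 23)) + 136 = (-52 - 35) + 136 = -87 + 136 = 49)
-134*103 + O = -134*103 + 49 = -13802 + 49 = -13753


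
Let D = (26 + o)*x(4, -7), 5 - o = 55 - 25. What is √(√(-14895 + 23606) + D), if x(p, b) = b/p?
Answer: √(-7 + 4*√8711)/2 ≈ 9.5699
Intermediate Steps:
o = -25 (o = 5 - (55 - 25) = 5 - 1*30 = 5 - 30 = -25)
D = -7/4 (D = (26 - 25)*(-7/4) = 1*(-7*¼) = 1*(-7/4) = -7/4 ≈ -1.7500)
√(√(-14895 + 23606) + D) = √(√(-14895 + 23606) - 7/4) = √(√8711 - 7/4) = √(-7/4 + √8711)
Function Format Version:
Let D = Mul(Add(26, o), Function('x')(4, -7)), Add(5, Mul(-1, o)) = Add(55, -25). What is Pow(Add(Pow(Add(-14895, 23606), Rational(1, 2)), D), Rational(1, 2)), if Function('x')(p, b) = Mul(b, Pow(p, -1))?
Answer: Mul(Rational(1, 2), Pow(Add(-7, Mul(4, Pow(8711, Rational(1, 2)))), Rational(1, 2))) ≈ 9.5699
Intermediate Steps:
o = -25 (o = Add(5, Mul(-1, Add(55, -25))) = Add(5, Mul(-1, 30)) = Add(5, -30) = -25)
D = Rational(-7, 4) (D = Mul(Add(26, -25), Mul(-7, Pow(4, -1))) = Mul(1, Mul(-7, Rational(1, 4))) = Mul(1, Rational(-7, 4)) = Rational(-7, 4) ≈ -1.7500)
Pow(Add(Pow(Add(-14895, 23606), Rational(1, 2)), D), Rational(1, 2)) = Pow(Add(Pow(Add(-14895, 23606), Rational(1, 2)), Rational(-7, 4)), Rational(1, 2)) = Pow(Add(Pow(8711, Rational(1, 2)), Rational(-7, 4)), Rational(1, 2)) = Pow(Add(Rational(-7, 4), Pow(8711, Rational(1, 2))), Rational(1, 2))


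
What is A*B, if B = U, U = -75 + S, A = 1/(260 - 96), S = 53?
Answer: -11/82 ≈ -0.13415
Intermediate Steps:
A = 1/164 ≈ 0.0060976
U = -22 (U = -75 + 53 = -22)
B = -22
A*B = (1/164)*(-22) = -11/82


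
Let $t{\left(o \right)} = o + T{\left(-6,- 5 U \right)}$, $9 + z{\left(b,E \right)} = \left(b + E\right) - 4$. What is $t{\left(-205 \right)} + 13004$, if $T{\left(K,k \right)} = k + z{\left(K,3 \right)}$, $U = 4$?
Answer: $12763$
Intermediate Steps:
$z{\left(b,E \right)} = -13 + E + b$ ($z{\left(b,E \right)} = -9 - \left(4 - E - b\right) = -9 + \left(-4 + E + b\right) = -13 + E + b$)
$T{\left(K,k \right)} = -10 + K + k$ ($T{\left(K,k \right)} = k + \left(-13 + 3 + K\right) = k + \left(-10 + K\right) = -10 + K + k$)
$t{\left(o \right)} = -36 + o$ ($t{\left(o \right)} = o - 36 = -36 + o$)
$t{\left(-205 \right)} + 13004 = \left(-36 - 205\right) + 13004 = -241 + 13004 = 12763$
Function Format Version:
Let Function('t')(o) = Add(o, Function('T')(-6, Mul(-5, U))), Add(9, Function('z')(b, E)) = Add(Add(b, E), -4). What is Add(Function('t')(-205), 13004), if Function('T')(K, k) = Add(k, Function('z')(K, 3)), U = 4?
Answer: 12763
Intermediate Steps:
Function('z')(b, E) = Add(-13, E, b) (Function('z')(b, E) = Add(-9, Add(Add(b, E), -4)) = Add(-9, Add(Add(E, b), -4)) = Add(-9, Add(-4, E, b)) = Add(-13, E, b))
Function('T')(K, k) = Add(-10, K, k) (Function('T')(K, k) = Add(k, Add(-13, 3, K)) = Add(k, Add(-10, K)) = Add(-10, K, k))
Function('t')(o) = Add(-36, o) (Function('t')(o) = Add(o, Add(-10, -6, Mul(-5, 4))) = Add(o, Add(-10, -6, -20)) = Add(o, -36) = Add(-36, o))
Add(Function('t')(-205), 13004) = Add(Add(-36, -205), 13004) = Add(-241, 13004) = 12763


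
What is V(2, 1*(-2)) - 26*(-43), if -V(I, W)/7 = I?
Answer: 1104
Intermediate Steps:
V(I, W) = -7*I
V(2, 1*(-2)) - 26*(-43) = -7*2 - 26*(-43) = -14 + 1118 = 1104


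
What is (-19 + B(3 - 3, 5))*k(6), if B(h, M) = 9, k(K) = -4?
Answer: 40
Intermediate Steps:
(-19 + B(3 - 3, 5))*k(6) = (-19 + 9)*(-4) = -10*(-4) = 40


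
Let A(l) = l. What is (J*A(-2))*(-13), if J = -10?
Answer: -260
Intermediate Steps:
(J*A(-2))*(-13) = -10*(-2)*(-13) = 20*(-13) = -260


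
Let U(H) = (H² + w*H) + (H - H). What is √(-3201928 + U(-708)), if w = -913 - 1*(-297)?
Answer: 2*I*√566134 ≈ 1504.8*I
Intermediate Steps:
w = -616 (w = -913 + 297 = -616)
U(H) = H² - 616*H (U(H) = (H² - 616*H) + (H - H) = (H² - 616*H) + 0 = H² - 616*H)
√(-3201928 + U(-708)) = √(-3201928 - 708*(-616 - 708)) = √(-3201928 - 708*(-1324)) = √(-3201928 + 937392) = √(-2264536) = 2*I*√566134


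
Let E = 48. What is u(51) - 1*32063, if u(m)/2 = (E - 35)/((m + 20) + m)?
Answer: -1955830/61 ≈ -32063.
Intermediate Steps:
u(m) = 26/(20 + 2*m) (u(m) = 2*((48 - 35)/((m + 20) + m)) = 2*(13/((20 + m) + m)) = 2*(13/(20 + 2*m)) = 26/(20 + 2*m))
u(51) - 1*32063 = 13/(10 + 51) - 1*32063 = 13/61 - 32063 = -1955830/61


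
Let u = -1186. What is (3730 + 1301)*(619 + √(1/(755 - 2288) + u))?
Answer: 3114189 + 1677*I*√2787207087/511 ≈ 3.1142e+6 + 1.7326e+5*I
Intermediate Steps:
(3730 + 1301)*(619 + √(1/(755 - 2288) + u)) = (3730 + 1301)*(619 + √(1/(755 - 2288) - 1186)) = 5031*(619 + √(1/(-1533) - 1186)) = 5031*(619 + √(-1/1533 - 1186)) = 5031*(619 + √(-1818139/1533)) = 5031*(619 + I*√2787207087/1533) = 3114189 + 1677*I*√2787207087/511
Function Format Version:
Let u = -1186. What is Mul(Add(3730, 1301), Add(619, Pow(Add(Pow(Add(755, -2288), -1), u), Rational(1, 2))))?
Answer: Add(3114189, Mul(Rational(1677, 511), I, Pow(2787207087, Rational(1, 2)))) ≈ Add(3.1142e+6, Mul(1.7326e+5, I))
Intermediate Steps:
Mul(Add(3730, 1301), Add(619, Pow(Add(Pow(Add(755, -2288), -1), u), Rational(1, 2)))) = Mul(Add(3730, 1301), Add(619, Pow(Add(Pow(Add(755, -2288), -1), -1186), Rational(1, 2)))) = Mul(5031, Add(619, Pow(Add(Pow(-1533, -1), -1186), Rational(1, 2)))) = Mul(5031, Add(619, Pow(Add(Rational(-1, 1533), -1186), Rational(1, 2)))) = Mul(5031, Add(619, Pow(Rational(-1818139, 1533), Rational(1, 2)))) = Mul(5031, Add(619, Mul(Rational(1, 1533), I, Pow(2787207087, Rational(1, 2))))) = Add(3114189, Mul(Rational(1677, 511), I, Pow(2787207087, Rational(1, 2))))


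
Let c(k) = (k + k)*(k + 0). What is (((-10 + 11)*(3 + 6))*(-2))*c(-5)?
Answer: -900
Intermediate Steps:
c(k) = 2*k**2 (c(k) = (2*k)*k = 2*k**2)
(((-10 + 11)*(3 + 6))*(-2))*c(-5) = (((-10 + 11)*(3 + 6))*(-2))*(2*(-5)**2) = ((1*9)*(-2))*(2*25) = (9*(-2))*50 = -18*50 = -900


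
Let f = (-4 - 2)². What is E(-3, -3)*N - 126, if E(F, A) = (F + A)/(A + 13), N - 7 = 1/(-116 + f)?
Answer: -52077/400 ≈ -130.19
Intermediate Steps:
f = 36 (f = (-6)² = 36)
N = 559/80 (N = 7 + 1/(-116 + 36) = 7 + 1/(-80) = 7 - 1/80 = 559/80 ≈ 6.9875)
E(F, A) = (A + F)/(13 + A)
E(-3, -3)*N - 126 = ((-3 - 3)/(13 - 3))*(559/80) - 126 = (-6/10)*(559/80) - 126 = ((⅒)*(-6))*(559/80) - 126 = -⅗*559/80 - 126 = -1677/400 - 126 = -52077/400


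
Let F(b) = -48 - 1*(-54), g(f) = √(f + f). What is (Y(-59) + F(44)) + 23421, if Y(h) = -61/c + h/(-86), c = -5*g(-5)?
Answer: 2014781/86 - 61*I*√10/50 ≈ 23428.0 - 3.858*I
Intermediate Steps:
g(f) = √2*√f (g(f) = √(2*f) = √2*√f)
F(b) = 6 (F(b) = -48 + 54 = 6)
c = -5*I*√10 (c = -5*√2*√(-5) = -5*√2*I*√5 = -5*I*√10 ≈ -15.811*I)
Y(h) = -h/86 - 61*I*√10/50 (Y(h) = -61*I*√10/50 + h/(-86) = -61*I*√10/50 + h*(-1/86) = -61*I*√10/50 - h/86 = -h/86 - 61*I*√10/50)
(Y(-59) + F(44)) + 23421 = ((-1/86*(-59) - 61*I*√10/50) + 6) + 23421 = ((59/86 - 61*I*√10/50) + 6) + 23421 = (575/86 - 61*I*√10/50) + 23421 = 2014781/86 - 61*I*√10/50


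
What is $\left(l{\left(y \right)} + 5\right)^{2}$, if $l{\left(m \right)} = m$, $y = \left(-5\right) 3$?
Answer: $100$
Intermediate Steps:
$y = -15$
$\left(l{\left(y \right)} + 5\right)^{2} = \left(-15 + 5\right)^{2} = \left(-10\right)^{2} = 100$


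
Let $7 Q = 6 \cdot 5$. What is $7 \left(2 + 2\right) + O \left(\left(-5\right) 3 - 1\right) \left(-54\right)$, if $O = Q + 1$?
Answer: $\frac{32164}{7} \approx 4594.9$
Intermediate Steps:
$Q = \frac{30}{7}$ ($Q = \frac{6 \cdot 5}{7} = \frac{1}{7} \cdot 30 = \frac{30}{7} \approx 4.2857$)
$O = \frac{37}{7}$ ($O = \frac{30}{7} + 1 = \frac{37}{7} \approx 5.2857$)
$7 \left(2 + 2\right) + O \left(\left(-5\right) 3 - 1\right) \left(-54\right) = 7 \left(2 + 2\right) + \frac{37 \left(\left(-5\right) 3 - 1\right)}{7} \left(-54\right) = 7 \cdot 4 + \frac{37 \left(-15 - 1\right)}{7} \left(-54\right) = 28 + \frac{37}{7} \left(-16\right) \left(-54\right) = 28 - - \frac{31968}{7} = 28 + \frac{31968}{7} = \frac{32164}{7}$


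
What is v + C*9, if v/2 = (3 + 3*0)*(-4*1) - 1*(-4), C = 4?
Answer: 20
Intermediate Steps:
v = -16 (v = 2*((3 + 3*0)*(-4*1) - 1*(-4)) = 2*((3 + 0)*(-4) + 4) = 2*(3*(-4) + 4) = 2*(-12 + 4) = 2*(-8) = -16)
v + C*9 = -16 + 4*9 = -16 + 36 = 20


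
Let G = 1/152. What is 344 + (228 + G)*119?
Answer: 4176471/152 ≈ 27477.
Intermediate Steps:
G = 1/152 ≈ 0.0065789
344 + (228 + G)*119 = 344 + (228 + 1/152)*119 = 344 + (34657/152)*119 = 344 + 4124183/152 = 4176471/152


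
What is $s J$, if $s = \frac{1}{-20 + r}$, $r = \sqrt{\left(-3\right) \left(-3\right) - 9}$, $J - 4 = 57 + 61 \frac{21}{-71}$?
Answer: $- \frac{305}{142} \approx -2.1479$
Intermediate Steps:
$J = \frac{3050}{71}$ ($J = 4 + \left(57 + 61 \frac{21}{-71}\right) = 4 + \left(57 + 61 \cdot 21 \left(- \frac{1}{71}\right)\right) = 4 + \left(57 + 61 \left(- \frac{21}{71}\right)\right) = 4 + \left(57 - \frac{1281}{71}\right) = 4 + \frac{2766}{71} = \frac{3050}{71} \approx 42.958$)
$r = 0$ ($r = \sqrt{9 - 9} = \sqrt{0} = 0$)
$s = - \frac{1}{20}$ ($s = \frac{1}{-20 + 0} = \frac{1}{-20} = - \frac{1}{20} \approx -0.05$)
$s J = \left(- \frac{1}{20}\right) \frac{3050}{71} = - \frac{305}{142}$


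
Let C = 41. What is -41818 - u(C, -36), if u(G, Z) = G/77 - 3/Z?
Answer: -38640401/924 ≈ -41819.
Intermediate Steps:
u(G, Z) = -3/Z + G/77 (u(G, Z) = G*(1/77) - 3/Z = G/77 - 3/Z = -3/Z + G/77)
-41818 - u(C, -36) = -41818 - (-3/(-36) + (1/77)*41) = -41818 - (-3*(-1/36) + 41/77) = -41818 - (1/12 + 41/77) = -41818 - 1*569/924 = -41818 - 569/924 = -38640401/924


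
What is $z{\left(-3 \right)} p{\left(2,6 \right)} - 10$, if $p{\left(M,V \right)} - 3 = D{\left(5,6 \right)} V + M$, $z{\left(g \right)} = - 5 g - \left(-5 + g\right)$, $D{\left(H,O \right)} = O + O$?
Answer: $1761$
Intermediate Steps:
$D{\left(H,O \right)} = 2 O$
$z{\left(g \right)} = 5 - 6 g$
$p{\left(M,V \right)} = 3 + M + 12 V$ ($p{\left(M,V \right)} = 3 + \left(2 \cdot 6 V + M\right) = 3 + \left(12 V + M\right) = 3 + \left(M + 12 V\right) = 3 + M + 12 V$)
$z{\left(-3 \right)} p{\left(2,6 \right)} - 10 = \left(5 - -18\right) \left(3 + 2 + 12 \cdot 6\right) - 10 = \left(5 + 18\right) \left(3 + 2 + 72\right) - 10 = 23 \cdot 77 - 10 = 1771 - 10 = 1761$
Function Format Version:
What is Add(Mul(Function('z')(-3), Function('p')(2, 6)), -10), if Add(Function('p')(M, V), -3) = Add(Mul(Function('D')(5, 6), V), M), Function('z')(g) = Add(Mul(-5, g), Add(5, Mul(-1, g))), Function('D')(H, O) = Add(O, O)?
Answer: 1761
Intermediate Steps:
Function('D')(H, O) = Mul(2, O)
Function('z')(g) = Add(5, Mul(-6, g))
Function('p')(M, V) = Add(3, M, Mul(12, V)) (Function('p')(M, V) = Add(3, Add(Mul(Mul(2, 6), V), M)) = Add(3, Add(Mul(12, V), M)) = Add(3, Add(M, Mul(12, V))) = Add(3, M, Mul(12, V)))
Add(Mul(Function('z')(-3), Function('p')(2, 6)), -10) = Add(Mul(Add(5, Mul(-6, -3)), Add(3, 2, Mul(12, 6))), -10) = Add(Mul(Add(5, 18), Add(3, 2, 72)), -10) = Add(Mul(23, 77), -10) = Add(1771, -10) = 1761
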